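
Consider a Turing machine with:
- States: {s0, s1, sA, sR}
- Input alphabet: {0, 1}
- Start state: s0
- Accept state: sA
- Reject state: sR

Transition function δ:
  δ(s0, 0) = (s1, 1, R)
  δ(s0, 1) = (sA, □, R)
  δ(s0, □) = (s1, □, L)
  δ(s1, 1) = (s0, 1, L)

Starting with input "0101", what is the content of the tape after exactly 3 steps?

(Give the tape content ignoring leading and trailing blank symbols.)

Execution trace:
Initial: [s0]0101
Step 1: δ(s0, 0) = (s1, 1, R) → 1[s1]101
Step 2: δ(s1, 1) = (s0, 1, L) → [s0]1101
Step 3: δ(s0, 1) = (sA, □, R) → □[sA]101

The machine reaches the accept state sA and halts.

After 3 steps, the tape (ignoring leading/trailing blanks) is: 101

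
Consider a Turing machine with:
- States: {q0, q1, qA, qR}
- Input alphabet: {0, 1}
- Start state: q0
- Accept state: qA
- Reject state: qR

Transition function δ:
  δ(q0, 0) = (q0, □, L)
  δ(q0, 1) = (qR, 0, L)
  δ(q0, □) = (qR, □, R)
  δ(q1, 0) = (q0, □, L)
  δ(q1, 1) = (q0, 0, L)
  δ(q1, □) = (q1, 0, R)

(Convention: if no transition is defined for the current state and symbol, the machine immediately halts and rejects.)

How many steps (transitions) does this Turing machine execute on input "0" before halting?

Execution trace:
Initial: [q0]0
Step 1: δ(q0, 0) = (q0, □, L) → [q0]□□
Step 2: δ(q0, □) = (qR, □, R) → □[qR]□

The machine reaches the reject state qR and halts.

The machine executed 2 steps before halting.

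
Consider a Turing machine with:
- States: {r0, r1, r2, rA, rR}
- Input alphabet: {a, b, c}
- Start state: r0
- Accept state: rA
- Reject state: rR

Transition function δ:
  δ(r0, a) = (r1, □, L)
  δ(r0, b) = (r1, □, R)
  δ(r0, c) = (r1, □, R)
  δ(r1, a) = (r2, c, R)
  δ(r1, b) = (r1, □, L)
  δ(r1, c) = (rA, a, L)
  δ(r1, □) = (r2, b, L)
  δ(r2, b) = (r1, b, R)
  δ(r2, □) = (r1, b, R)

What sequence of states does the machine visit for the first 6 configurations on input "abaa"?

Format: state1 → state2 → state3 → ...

Execution trace:
Initial: [r0]abaa
Step 1: δ(r0, a) = (r1, □, L) → [r1]□□baa
Step 2: δ(r1, □) = (r2, b, L) → [r2]□b□baa
Step 3: δ(r2, □) = (r1, b, R) → b[r1]b□baa
Step 4: δ(r1, b) = (r1, □, L) → [r1]b□□baa
Step 5: δ(r1, b) = (r1, □, L) → [r1]□□□□baa

State sequence: r0 → r1 → r2 → r1 → r1 → r1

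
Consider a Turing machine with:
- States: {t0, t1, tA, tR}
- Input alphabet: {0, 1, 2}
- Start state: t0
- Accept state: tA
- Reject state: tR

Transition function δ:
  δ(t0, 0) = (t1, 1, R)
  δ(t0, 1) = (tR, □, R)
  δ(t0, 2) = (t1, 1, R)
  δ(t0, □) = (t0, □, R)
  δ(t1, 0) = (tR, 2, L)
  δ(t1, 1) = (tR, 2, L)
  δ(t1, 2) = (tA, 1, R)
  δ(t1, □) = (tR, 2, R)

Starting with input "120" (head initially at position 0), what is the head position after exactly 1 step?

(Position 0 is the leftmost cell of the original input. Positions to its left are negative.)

Execution trace (head position shown):
Step 0: [t0]120  (head at position 0)
Step 1: move right → □[tR]20  (head at position 1)

After 1 step, the head is at position 1.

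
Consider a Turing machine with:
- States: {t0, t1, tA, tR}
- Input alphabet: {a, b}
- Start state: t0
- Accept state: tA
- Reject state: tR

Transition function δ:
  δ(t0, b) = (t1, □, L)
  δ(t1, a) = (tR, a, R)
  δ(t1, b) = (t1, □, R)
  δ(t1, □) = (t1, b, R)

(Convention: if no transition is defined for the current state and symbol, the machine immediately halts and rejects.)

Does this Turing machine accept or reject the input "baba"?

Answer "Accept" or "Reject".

Execution trace:
Initial: [t0]baba
Step 1: δ(t0, b) = (t1, □, L) → [t1]□□aba
Step 2: δ(t1, □) = (t1, b, R) → b[t1]□aba
Step 3: δ(t1, □) = (t1, b, R) → bb[t1]aba
Step 4: δ(t1, a) = (tR, a, R) → bba[tR]ba

The machine reaches the reject state tR and halts.

Answer: Reject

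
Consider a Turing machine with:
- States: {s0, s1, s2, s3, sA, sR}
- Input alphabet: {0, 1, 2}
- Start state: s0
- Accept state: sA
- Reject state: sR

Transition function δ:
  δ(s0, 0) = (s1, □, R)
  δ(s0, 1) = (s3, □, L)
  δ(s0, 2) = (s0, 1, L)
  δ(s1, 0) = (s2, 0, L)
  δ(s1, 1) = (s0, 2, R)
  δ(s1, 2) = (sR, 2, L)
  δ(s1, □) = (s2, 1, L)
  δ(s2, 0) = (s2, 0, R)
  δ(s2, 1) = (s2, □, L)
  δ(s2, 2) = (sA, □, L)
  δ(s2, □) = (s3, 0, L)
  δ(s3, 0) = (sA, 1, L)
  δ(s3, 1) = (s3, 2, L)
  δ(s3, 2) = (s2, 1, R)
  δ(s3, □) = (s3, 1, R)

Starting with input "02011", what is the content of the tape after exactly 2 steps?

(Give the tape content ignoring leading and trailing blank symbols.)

Execution trace:
Initial: [s0]02011
Step 1: δ(s0, 0) = (s1, □, R) → □[s1]2011
Step 2: δ(s1, 2) = (sR, 2, L) → [sR]□2011

The machine reaches the reject state sR and halts.

After 2 steps, the tape (ignoring leading/trailing blanks) is: 2011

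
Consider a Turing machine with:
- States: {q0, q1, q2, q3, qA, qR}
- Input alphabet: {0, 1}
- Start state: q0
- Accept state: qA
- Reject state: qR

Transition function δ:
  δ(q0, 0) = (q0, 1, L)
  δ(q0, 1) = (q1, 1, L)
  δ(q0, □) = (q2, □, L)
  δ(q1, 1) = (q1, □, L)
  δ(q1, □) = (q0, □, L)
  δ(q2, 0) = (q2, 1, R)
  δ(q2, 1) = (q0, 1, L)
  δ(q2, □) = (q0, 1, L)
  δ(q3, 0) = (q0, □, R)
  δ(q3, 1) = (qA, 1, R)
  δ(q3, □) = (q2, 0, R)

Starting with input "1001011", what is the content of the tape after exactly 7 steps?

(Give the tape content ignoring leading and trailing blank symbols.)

Execution trace:
Initial: [q0]1001011
Step 1: δ(q0, 1) = (q1, 1, L) → [q1]□1001011
Step 2: δ(q1, □) = (q0, □, L) → [q0]□□1001011
Step 3: δ(q0, □) = (q2, □, L) → [q2]□□□1001011
Step 4: δ(q2, □) = (q0, 1, L) → [q0]□1□□1001011
Step 5: δ(q0, □) = (q2, □, L) → [q2]□□1□□1001011
Step 6: δ(q2, □) = (q0, 1, L) → [q0]□1□1□□1001011
Step 7: δ(q0, □) = (q2, □, L) → [q2]□□1□1□□1001011

After 7 steps, the tape (ignoring leading/trailing blanks) is: 1□1□□1001011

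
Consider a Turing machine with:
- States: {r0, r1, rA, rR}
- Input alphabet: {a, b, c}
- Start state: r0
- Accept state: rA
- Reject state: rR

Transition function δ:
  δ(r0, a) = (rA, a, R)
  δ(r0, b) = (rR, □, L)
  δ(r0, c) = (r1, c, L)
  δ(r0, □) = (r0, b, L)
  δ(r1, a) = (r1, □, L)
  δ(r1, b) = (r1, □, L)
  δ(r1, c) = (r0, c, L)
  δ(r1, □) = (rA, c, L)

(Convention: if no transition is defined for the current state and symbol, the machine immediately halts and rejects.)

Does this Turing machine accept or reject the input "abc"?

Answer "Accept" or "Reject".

Execution trace:
Initial: [r0]abc
Step 1: δ(r0, a) = (rA, a, R) → a[rA]bc

The machine reaches the accept state rA and halts.

Answer: Accept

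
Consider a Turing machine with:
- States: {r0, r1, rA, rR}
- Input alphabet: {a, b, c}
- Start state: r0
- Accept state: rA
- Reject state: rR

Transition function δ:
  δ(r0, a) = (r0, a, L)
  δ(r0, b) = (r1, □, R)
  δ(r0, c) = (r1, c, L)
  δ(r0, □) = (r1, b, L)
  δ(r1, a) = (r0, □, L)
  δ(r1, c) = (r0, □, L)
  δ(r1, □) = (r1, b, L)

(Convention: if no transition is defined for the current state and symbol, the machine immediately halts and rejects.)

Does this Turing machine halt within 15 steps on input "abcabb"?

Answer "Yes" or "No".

Execution trace:
Initial: [r0]abcabb
Step 1: δ(r0, a) = (r0, a, L) → [r0]□abcabb
Step 2: δ(r0, □) = (r1, b, L) → [r1]□babcabb
Step 3: δ(r1, □) = (r1, b, L) → [r1]□bbabcabb
Step 4: δ(r1, □) = (r1, b, L) → [r1]□bbbabcabb
Step 5: δ(r1, □) = (r1, b, L) → [r1]□bbbbabcabb
Step 6: δ(r1, □) = (r1, b, L) → [r1]□bbbbbabcabb
Step 7: δ(r1, □) = (r1, b, L) → [r1]□bbbbbbabcabb
Step 8: δ(r1, □) = (r1, b, L) → [r1]□bbbbbbbabcabb
Step 9: δ(r1, □) = (r1, b, L) → [r1]□bbbbbbbbabcabb
Step 10: δ(r1, □) = (r1, b, L) → [r1]□bbbbbbbbbabcabb
Step 11: δ(r1, □) = (r1, b, L) → [r1]□bbbbbbbbbbabcabb
Step 12: δ(r1, □) = (r1, b, L) → [r1]□bbbbbbbbbbbabcabb
Step 13: δ(r1, □) = (r1, b, L) → [r1]□bbbbbbbbbbbbabcabb
Step 14: δ(r1, □) = (r1, b, L) → [r1]□bbbbbbbbbbbbbabcabb
Step 15: δ(r1, □) = (r1, b, L) → [r1]□bbbbbbbbbbbbbbabcabb

The machine has not reached a halting state after 15 steps.
The machine did not halt within the 15-step bound.

Answer: No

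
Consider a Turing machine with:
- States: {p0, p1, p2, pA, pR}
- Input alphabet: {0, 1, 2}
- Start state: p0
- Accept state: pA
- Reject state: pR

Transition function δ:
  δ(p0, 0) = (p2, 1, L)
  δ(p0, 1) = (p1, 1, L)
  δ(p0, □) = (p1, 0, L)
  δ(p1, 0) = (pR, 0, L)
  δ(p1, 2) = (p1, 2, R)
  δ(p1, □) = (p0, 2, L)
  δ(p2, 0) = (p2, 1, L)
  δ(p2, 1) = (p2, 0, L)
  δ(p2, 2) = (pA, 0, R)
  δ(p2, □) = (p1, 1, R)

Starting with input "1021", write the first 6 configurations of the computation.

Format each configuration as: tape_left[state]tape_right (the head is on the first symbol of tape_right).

Transitions applied:
Step 1: δ(p0, 1) = (p1, 1, L)
Step 2: δ(p1, □) = (p0, 2, L)
Step 3: δ(p0, □) = (p1, 0, L)
Step 4: δ(p1, □) = (p0, 2, L)
Step 5: δ(p0, □) = (p1, 0, L)

The first 6 configurations are:
[p0]1021 ⊢ [p1]□1021 ⊢ [p0]□21021 ⊢ [p1]□021021 ⊢ [p0]□2021021 ⊢ [p1]□02021021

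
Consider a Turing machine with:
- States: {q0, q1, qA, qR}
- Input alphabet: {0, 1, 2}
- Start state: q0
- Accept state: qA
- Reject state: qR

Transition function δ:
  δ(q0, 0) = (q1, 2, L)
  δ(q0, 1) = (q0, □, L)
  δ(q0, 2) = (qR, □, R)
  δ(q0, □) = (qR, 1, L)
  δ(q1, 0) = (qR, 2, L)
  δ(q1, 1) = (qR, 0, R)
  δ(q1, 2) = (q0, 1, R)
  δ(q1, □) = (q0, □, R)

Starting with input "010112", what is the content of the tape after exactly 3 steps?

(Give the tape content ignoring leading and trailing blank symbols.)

Execution trace:
Initial: [q0]010112
Step 1: δ(q0, 0) = (q1, 2, L) → [q1]□210112
Step 2: δ(q1, □) = (q0, □, R) → □[q0]210112
Step 3: δ(q0, 2) = (qR, □, R) → □□[qR]10112

The machine reaches the reject state qR and halts.

After 3 steps, the tape (ignoring leading/trailing blanks) is: 10112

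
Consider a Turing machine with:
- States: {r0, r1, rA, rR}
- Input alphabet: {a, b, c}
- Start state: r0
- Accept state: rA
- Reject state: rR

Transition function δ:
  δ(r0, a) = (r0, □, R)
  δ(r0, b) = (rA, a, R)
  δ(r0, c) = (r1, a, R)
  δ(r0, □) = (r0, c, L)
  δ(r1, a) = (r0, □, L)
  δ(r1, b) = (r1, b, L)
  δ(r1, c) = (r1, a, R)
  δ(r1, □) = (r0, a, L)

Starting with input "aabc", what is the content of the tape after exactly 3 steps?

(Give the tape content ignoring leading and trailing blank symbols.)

Execution trace:
Initial: [r0]aabc
Step 1: δ(r0, a) = (r0, □, R) → □[r0]abc
Step 2: δ(r0, a) = (r0, □, R) → □□[r0]bc
Step 3: δ(r0, b) = (rA, a, R) → □□a[rA]c

The machine reaches the accept state rA and halts.

After 3 steps, the tape (ignoring leading/trailing blanks) is: ac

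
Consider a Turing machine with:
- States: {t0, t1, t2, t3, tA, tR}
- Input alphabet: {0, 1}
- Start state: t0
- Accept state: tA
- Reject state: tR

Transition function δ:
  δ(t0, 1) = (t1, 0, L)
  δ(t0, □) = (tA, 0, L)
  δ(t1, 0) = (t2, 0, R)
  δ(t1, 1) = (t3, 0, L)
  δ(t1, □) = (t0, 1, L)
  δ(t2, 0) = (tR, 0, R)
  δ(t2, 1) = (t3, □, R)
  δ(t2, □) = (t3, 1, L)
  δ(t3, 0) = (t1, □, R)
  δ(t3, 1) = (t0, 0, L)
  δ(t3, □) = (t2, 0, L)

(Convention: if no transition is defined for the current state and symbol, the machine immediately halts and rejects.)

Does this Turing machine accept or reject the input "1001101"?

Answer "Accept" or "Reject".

Execution trace:
Initial: [t0]1001101
Step 1: δ(t0, 1) = (t1, 0, L) → [t1]□0001101
Step 2: δ(t1, □) = (t0, 1, L) → [t0]□10001101
Step 3: δ(t0, □) = (tA, 0, L) → [tA]□010001101

The machine reaches the accept state tA and halts.

Answer: Accept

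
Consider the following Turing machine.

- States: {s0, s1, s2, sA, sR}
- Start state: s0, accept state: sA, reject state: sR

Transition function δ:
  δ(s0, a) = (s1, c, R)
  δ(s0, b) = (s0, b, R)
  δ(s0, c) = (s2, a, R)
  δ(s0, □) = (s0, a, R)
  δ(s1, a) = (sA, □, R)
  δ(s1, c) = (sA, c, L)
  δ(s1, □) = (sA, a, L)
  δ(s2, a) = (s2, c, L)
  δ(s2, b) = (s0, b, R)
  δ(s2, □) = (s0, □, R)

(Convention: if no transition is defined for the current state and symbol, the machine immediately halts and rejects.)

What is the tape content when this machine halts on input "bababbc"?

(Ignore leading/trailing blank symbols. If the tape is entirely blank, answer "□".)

Execution trace:
Initial: [s0]bababbc
Step 1: δ(s0, b) = (s0, b, R) → b[s0]ababbc
Step 2: δ(s0, a) = (s1, c, R) → bc[s1]babbc

No transition is defined for δ(s1, b). By convention the machine halts and rejects.

Final tape (ignoring leading/trailing blanks): bcbabbc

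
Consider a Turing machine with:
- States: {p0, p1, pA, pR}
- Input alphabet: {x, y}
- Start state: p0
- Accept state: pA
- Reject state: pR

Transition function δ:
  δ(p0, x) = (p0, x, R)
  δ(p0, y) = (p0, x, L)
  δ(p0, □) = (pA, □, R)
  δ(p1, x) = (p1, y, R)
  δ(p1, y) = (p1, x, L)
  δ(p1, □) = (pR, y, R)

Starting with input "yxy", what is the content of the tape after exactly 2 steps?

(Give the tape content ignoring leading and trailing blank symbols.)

Execution trace:
Initial: [p0]yxy
Step 1: δ(p0, y) = (p0, x, L) → [p0]□xxy
Step 2: δ(p0, □) = (pA, □, R) → □[pA]xxy

The machine reaches the accept state pA and halts.

After 2 steps, the tape (ignoring leading/trailing blanks) is: xxy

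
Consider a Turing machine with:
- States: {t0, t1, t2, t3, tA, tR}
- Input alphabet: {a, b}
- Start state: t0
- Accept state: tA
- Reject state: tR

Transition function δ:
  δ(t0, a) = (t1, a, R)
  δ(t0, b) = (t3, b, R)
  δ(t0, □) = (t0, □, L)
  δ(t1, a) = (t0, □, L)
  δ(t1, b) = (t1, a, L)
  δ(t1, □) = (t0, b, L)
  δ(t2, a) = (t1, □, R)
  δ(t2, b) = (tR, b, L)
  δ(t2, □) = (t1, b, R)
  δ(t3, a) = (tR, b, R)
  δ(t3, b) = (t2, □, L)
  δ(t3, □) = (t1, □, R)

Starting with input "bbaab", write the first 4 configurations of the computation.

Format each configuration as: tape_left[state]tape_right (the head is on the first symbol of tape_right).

Transitions applied:
Step 1: δ(t0, b) = (t3, b, R)
Step 2: δ(t3, b) = (t2, □, L)
Step 3: δ(t2, b) = (tR, b, L)

The first 4 configurations are:
[t0]bbaab ⊢ b[t3]baab ⊢ [t2]b□aab ⊢ [tR]□b□aab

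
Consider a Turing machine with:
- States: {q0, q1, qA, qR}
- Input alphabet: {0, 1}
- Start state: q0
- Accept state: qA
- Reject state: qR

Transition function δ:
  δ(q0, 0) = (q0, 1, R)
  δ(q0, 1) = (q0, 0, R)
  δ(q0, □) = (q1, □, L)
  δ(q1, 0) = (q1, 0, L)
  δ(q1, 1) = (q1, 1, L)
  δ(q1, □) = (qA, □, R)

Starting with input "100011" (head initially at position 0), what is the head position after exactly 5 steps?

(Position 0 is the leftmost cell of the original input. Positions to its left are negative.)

Execution trace (head position shown):
Step 0: [q0]100011  (head at position 0)
Step 1: move right → 0[q0]00011  (head at position 1)
Step 2: move right → 01[q0]0011  (head at position 2)
Step 3: move right → 011[q0]011  (head at position 3)
Step 4: move right → 0111[q0]11  (head at position 4)
Step 5: move right → 01110[q0]1  (head at position 5)

After 5 steps, the head is at position 5.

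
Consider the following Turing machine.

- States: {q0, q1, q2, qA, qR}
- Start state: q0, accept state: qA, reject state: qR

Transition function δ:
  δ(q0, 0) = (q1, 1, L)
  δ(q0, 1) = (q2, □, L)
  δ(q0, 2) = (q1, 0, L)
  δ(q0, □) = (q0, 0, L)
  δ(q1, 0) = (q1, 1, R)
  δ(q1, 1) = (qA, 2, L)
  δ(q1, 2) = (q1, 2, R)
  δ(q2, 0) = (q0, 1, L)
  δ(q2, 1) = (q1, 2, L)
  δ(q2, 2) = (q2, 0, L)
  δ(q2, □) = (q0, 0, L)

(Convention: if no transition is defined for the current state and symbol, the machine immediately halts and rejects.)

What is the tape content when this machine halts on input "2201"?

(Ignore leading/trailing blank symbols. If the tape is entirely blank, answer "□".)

Execution trace:
Initial: [q0]2201
Step 1: δ(q0, 2) = (q1, 0, L) → [q1]□0201

No transition is defined for δ(q1, □). By convention the machine halts and rejects.

Final tape (ignoring leading/trailing blanks): 0201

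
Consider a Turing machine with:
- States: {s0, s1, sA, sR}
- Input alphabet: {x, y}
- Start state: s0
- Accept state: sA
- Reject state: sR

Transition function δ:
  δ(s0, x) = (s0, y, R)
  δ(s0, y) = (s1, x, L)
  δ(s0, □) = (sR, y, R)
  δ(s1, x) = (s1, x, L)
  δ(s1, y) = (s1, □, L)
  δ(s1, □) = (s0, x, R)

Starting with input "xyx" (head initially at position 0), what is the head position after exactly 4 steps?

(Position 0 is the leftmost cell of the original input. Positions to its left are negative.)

Execution trace (head position shown):
Step 0: [s0]xyx  (head at position 0)
Step 1: move right → y[s0]yx  (head at position 1)
Step 2: move left → [s1]yxx  (head at position 0)
Step 3: move left → [s1]□□xx  (head at position -1)
Step 4: move right → x[s0]□xx  (head at position 0)

After 4 steps, the head is at position 0.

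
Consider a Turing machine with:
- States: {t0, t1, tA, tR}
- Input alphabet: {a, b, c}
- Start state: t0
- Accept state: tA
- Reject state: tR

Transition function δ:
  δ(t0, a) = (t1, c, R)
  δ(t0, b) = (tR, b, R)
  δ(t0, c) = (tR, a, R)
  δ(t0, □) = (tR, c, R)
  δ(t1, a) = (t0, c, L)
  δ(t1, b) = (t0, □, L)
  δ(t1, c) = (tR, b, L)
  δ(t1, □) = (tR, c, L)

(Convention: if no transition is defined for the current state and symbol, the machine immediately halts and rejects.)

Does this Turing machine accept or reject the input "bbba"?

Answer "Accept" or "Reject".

Execution trace:
Initial: [t0]bbba
Step 1: δ(t0, b) = (tR, b, R) → b[tR]bba

The machine reaches the reject state tR and halts.

Answer: Reject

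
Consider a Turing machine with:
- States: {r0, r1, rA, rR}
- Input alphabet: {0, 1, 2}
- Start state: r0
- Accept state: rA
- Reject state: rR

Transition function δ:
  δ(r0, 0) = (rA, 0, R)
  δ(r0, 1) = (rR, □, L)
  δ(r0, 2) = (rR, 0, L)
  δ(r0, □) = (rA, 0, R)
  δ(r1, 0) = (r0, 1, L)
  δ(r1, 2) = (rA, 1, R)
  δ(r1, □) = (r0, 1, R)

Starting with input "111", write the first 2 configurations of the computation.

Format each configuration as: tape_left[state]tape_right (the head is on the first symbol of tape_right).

Transitions applied:
Step 1: δ(r0, 1) = (rR, □, L)

The first 2 configurations are:
[r0]111 ⊢ [rR]□□11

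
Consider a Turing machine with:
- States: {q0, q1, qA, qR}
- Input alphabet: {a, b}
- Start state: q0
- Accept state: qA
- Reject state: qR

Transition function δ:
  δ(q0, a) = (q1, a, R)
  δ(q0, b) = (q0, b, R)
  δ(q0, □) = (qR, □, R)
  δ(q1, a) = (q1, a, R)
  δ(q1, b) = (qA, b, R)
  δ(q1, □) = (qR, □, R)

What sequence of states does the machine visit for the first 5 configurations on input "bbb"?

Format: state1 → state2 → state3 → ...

Execution trace:
Initial: [q0]bbb
Step 1: δ(q0, b) = (q0, b, R) → b[q0]bb
Step 2: δ(q0, b) = (q0, b, R) → bb[q0]b
Step 3: δ(q0, b) = (q0, b, R) → bbb[q0]□
Step 4: δ(q0, □) = (qR, □, R) → bbb□[qR]□

The machine reaches the reject state qR and halts.

State sequence: q0 → q0 → q0 → q0 → qR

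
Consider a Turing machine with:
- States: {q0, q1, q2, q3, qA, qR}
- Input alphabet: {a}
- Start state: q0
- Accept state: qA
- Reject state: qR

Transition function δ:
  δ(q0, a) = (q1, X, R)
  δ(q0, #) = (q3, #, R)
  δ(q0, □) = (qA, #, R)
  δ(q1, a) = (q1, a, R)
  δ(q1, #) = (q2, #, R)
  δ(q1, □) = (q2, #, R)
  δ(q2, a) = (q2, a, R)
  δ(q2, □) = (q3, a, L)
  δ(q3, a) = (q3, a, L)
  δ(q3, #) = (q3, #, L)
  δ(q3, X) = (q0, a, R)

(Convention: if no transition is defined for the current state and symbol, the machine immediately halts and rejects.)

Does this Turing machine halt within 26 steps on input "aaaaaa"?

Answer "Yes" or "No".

Execution trace:
Initial: [q0]aaaaaa
Step 1: δ(q0, a) = (q1, X, R) → X[q1]aaaaa
Step 2: δ(q1, a) = (q1, a, R) → Xa[q1]aaaa
Step 3: δ(q1, a) = (q1, a, R) → Xaa[q1]aaa
Step 4: δ(q1, a) = (q1, a, R) → Xaaa[q1]aa
Step 5: δ(q1, a) = (q1, a, R) → Xaaaa[q1]a
Step 6: δ(q1, a) = (q1, a, R) → Xaaaaa[q1]□
Step 7: δ(q1, □) = (q2, #, R) → Xaaaaa#[q2]□
Step 8: δ(q2, □) = (q3, a, L) → Xaaaaa[q3]#a
Step 9: δ(q3, #) = (q3, #, L) → Xaaaa[q3]a#a
Step 10: δ(q3, a) = (q3, a, L) → Xaaa[q3]aa#a
Step 11: δ(q3, a) = (q3, a, L) → Xaa[q3]aaa#a
Step 12: δ(q3, a) = (q3, a, L) → Xa[q3]aaaa#a
Step 13: δ(q3, a) = (q3, a, L) → X[q3]aaaaa#a
Step 14: δ(q3, a) = (q3, a, L) → [q3]Xaaaaa#a
Step 15: δ(q3, X) = (q0, a, R) → a[q0]aaaaa#a
Step 16: δ(q0, a) = (q1, X, R) → aX[q1]aaaa#a
Step 17: δ(q1, a) = (q1, a, R) → aXa[q1]aaa#a
Step 18: δ(q1, a) = (q1, a, R) → aXaa[q1]aa#a
Step 19: δ(q1, a) = (q1, a, R) → aXaaa[q1]a#a
Step 20: δ(q1, a) = (q1, a, R) → aXaaaa[q1]#a
Step 21: δ(q1, #) = (q2, #, R) → aXaaaa#[q2]a
Step 22: δ(q2, a) = (q2, a, R) → aXaaaa#a[q2]□
Step 23: δ(q2, □) = (q3, a, L) → aXaaaa#[q3]aa
Step 24: δ(q3, a) = (q3, a, L) → aXaaaa[q3]#aa
Step 25: δ(q3, #) = (q3, #, L) → aXaaa[q3]a#aa
Step 26: δ(q3, a) = (q3, a, L) → aXaa[q3]aa#aa

The machine has not reached a halting state after 26 steps.
The machine did not halt within the 26-step bound.

Answer: No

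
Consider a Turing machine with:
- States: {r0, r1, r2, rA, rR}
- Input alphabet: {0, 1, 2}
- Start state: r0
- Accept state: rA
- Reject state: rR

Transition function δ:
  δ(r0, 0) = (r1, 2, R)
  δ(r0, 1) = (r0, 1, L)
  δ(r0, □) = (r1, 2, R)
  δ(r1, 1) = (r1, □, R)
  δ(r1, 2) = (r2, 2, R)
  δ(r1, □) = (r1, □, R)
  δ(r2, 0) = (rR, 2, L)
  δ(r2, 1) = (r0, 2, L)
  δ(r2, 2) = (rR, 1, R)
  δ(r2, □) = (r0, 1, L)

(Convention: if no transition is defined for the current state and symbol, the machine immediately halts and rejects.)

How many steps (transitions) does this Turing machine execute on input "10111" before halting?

Execution trace:
Initial: [r0]10111
Step 1: δ(r0, 1) = (r0, 1, L) → [r0]□10111
Step 2: δ(r0, □) = (r1, 2, R) → 2[r1]10111
Step 3: δ(r1, 1) = (r1, □, R) → 2□[r1]0111

No transition is defined for δ(r1, 0). By convention the machine halts and rejects.

The machine executed 3 steps before halting.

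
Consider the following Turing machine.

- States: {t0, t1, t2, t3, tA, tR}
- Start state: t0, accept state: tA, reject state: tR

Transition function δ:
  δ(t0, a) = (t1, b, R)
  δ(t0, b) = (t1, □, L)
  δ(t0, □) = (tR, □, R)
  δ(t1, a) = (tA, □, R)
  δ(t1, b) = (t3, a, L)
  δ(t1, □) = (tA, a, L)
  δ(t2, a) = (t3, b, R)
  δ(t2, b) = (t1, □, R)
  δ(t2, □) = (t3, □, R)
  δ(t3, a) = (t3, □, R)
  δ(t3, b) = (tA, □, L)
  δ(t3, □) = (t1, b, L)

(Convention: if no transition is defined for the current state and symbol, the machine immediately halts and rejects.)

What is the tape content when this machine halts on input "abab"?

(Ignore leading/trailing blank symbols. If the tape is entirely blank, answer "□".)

Execution trace:
Initial: [t0]abab
Step 1: δ(t0, a) = (t1, b, R) → b[t1]bab
Step 2: δ(t1, b) = (t3, a, L) → [t3]baab
Step 3: δ(t3, b) = (tA, □, L) → [tA]□□aab

The machine reaches the accept state tA and halts.

Final tape (ignoring leading/trailing blanks): aab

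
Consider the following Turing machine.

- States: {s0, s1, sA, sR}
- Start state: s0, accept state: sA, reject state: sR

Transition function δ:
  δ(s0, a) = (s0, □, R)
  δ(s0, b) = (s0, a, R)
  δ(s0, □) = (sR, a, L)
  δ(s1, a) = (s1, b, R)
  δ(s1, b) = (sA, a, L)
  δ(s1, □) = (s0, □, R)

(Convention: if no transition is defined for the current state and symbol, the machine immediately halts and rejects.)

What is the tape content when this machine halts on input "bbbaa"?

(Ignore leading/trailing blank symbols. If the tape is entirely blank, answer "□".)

Execution trace:
Initial: [s0]bbbaa
Step 1: δ(s0, b) = (s0, a, R) → a[s0]bbaa
Step 2: δ(s0, b) = (s0, a, R) → aa[s0]baa
Step 3: δ(s0, b) = (s0, a, R) → aaa[s0]aa
Step 4: δ(s0, a) = (s0, □, R) → aaa□[s0]a
Step 5: δ(s0, a) = (s0, □, R) → aaa□□[s0]□
Step 6: δ(s0, □) = (sR, a, L) → aaa□[sR]□a

The machine reaches the reject state sR and halts.

Final tape (ignoring leading/trailing blanks): aaa□□a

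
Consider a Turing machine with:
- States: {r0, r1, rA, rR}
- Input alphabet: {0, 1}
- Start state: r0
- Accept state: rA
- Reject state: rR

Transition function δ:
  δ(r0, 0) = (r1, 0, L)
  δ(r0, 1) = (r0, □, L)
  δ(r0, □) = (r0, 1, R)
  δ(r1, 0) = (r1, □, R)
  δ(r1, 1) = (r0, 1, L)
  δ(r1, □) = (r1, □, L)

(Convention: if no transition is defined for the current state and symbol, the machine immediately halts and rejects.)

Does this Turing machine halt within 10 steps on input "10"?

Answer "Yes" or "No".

Execution trace:
Initial: [r0]10
Step 1: δ(r0, 1) = (r0, □, L) → [r0]□□0
Step 2: δ(r0, □) = (r0, 1, R) → 1[r0]□0
Step 3: δ(r0, □) = (r0, 1, R) → 11[r0]0
Step 4: δ(r0, 0) = (r1, 0, L) → 1[r1]10
Step 5: δ(r1, 1) = (r0, 1, L) → [r0]110
Step 6: δ(r0, 1) = (r0, □, L) → [r0]□□10
Step 7: δ(r0, □) = (r0, 1, R) → 1[r0]□10
Step 8: δ(r0, □) = (r0, 1, R) → 11[r0]10
Step 9: δ(r0, 1) = (r0, □, L) → 1[r0]1□0
Step 10: δ(r0, 1) = (r0, □, L) → [r0]1□□0

The machine has not reached a halting state after 10 steps.
The machine did not halt within the 10-step bound.

Answer: No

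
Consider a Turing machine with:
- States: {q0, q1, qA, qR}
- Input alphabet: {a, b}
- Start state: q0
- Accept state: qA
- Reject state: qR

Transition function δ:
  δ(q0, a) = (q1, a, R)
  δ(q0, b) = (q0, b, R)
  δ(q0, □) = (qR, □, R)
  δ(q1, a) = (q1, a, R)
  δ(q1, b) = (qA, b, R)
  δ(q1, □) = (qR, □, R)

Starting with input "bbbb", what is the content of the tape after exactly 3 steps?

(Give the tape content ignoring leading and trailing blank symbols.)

Execution trace:
Initial: [q0]bbbb
Step 1: δ(q0, b) = (q0, b, R) → b[q0]bbb
Step 2: δ(q0, b) = (q0, b, R) → bb[q0]bb
Step 3: δ(q0, b) = (q0, b, R) → bbb[q0]b

After 3 steps, the tape (ignoring leading/trailing blanks) is: bbbb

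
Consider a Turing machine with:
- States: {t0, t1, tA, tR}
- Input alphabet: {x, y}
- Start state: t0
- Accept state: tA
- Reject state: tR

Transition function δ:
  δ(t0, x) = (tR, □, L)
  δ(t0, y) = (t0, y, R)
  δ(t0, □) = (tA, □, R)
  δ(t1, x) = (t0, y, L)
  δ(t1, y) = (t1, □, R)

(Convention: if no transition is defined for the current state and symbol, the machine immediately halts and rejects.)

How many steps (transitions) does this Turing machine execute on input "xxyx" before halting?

Execution trace:
Initial: [t0]xxyx
Step 1: δ(t0, x) = (tR, □, L) → [tR]□□xyx

The machine reaches the reject state tR and halts.

The machine executed 1 step before halting.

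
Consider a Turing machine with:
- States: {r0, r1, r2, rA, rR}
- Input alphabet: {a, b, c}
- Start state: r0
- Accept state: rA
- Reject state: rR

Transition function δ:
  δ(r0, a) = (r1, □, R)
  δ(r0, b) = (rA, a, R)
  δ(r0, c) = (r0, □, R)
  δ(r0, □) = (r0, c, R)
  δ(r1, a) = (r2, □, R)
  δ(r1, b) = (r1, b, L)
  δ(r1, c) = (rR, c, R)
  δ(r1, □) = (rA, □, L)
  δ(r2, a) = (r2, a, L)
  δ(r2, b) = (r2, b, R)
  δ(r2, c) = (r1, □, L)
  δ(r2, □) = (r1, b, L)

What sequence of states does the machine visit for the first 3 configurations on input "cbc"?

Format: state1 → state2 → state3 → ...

Execution trace:
Initial: [r0]cbc
Step 1: δ(r0, c) = (r0, □, R) → □[r0]bc
Step 2: δ(r0, b) = (rA, a, R) → □a[rA]c

The machine reaches the accept state rA and halts.

State sequence: r0 → r0 → rA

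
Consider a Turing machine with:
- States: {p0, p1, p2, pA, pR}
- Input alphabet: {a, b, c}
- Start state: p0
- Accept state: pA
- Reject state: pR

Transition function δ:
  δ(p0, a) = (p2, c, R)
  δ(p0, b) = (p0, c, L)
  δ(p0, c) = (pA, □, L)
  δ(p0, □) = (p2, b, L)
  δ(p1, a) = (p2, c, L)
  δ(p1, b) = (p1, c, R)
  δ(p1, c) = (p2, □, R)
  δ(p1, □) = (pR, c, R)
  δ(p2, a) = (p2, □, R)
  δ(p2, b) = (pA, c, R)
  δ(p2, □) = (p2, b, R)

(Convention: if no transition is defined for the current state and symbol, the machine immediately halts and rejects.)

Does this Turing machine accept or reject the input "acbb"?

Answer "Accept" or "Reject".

Execution trace:
Initial: [p0]acbb
Step 1: δ(p0, a) = (p2, c, R) → c[p2]cbb

No transition is defined for δ(p2, c). By convention the machine halts and rejects.

Answer: Reject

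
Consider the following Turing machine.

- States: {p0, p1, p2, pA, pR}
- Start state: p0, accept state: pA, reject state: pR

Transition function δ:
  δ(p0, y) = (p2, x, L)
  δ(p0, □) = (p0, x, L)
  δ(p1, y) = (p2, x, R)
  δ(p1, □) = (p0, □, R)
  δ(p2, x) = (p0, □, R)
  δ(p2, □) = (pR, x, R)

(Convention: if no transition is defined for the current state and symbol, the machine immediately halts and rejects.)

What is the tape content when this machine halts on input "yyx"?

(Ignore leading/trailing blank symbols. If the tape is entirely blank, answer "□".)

Execution trace:
Initial: [p0]yyx
Step 1: δ(p0, y) = (p2, x, L) → [p2]□xyx
Step 2: δ(p2, □) = (pR, x, R) → x[pR]xyx

The machine reaches the reject state pR and halts.

Final tape (ignoring leading/trailing blanks): xxyx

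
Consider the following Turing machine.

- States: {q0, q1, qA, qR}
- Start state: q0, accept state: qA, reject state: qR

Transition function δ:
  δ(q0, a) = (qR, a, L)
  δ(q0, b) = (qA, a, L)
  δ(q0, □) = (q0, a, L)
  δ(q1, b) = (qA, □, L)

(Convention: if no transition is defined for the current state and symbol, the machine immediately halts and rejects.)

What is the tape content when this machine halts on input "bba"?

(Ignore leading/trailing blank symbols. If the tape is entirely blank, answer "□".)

Execution trace:
Initial: [q0]bba
Step 1: δ(q0, b) = (qA, a, L) → [qA]□aba

The machine reaches the accept state qA and halts.

Final tape (ignoring leading/trailing blanks): aba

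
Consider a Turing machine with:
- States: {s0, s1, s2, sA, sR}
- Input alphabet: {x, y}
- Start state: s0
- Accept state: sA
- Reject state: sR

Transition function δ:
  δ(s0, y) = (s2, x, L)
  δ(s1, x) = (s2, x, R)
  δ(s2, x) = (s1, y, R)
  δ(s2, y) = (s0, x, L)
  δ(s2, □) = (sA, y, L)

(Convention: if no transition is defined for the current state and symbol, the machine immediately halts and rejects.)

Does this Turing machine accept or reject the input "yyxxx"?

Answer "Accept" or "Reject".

Execution trace:
Initial: [s0]yyxxx
Step 1: δ(s0, y) = (s2, x, L) → [s2]□xyxxx
Step 2: δ(s2, □) = (sA, y, L) → [sA]□yxyxxx

The machine reaches the accept state sA and halts.

Answer: Accept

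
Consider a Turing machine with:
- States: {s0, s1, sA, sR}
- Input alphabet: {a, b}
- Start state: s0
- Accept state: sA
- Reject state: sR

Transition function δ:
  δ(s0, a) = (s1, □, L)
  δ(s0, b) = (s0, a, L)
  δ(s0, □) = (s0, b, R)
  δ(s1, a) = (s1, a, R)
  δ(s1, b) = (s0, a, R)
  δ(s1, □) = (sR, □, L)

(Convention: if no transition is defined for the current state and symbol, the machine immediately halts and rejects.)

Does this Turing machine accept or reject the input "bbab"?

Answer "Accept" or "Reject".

Execution trace:
Initial: [s0]bbab
Step 1: δ(s0, b) = (s0, a, L) → [s0]□abab
Step 2: δ(s0, □) = (s0, b, R) → b[s0]abab
Step 3: δ(s0, a) = (s1, □, L) → [s1]b□bab
Step 4: δ(s1, b) = (s0, a, R) → a[s0]□bab
Step 5: δ(s0, □) = (s0, b, R) → ab[s0]bab
Step 6: δ(s0, b) = (s0, a, L) → a[s0]baab
Step 7: δ(s0, b) = (s0, a, L) → [s0]aaaab
Step 8: δ(s0, a) = (s1, □, L) → [s1]□□aaab
Step 9: δ(s1, □) = (sR, □, L) → [sR]□□□aaab

The machine reaches the reject state sR and halts.

Answer: Reject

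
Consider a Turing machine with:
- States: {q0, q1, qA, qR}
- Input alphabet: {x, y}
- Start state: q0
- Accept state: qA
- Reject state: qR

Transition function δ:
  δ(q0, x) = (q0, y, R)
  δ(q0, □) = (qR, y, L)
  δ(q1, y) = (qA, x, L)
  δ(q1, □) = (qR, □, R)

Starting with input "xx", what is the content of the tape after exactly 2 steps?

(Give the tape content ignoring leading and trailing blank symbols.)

Execution trace:
Initial: [q0]xx
Step 1: δ(q0, x) = (q0, y, R) → y[q0]x
Step 2: δ(q0, x) = (q0, y, R) → yy[q0]□

After 2 steps, the tape (ignoring leading/trailing blanks) is: yy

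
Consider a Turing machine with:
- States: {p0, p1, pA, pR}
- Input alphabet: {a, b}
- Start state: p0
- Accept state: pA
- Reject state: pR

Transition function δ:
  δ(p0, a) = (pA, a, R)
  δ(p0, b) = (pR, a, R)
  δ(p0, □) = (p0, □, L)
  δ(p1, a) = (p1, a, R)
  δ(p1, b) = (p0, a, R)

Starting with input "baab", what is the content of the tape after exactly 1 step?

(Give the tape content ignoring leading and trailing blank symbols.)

Execution trace:
Initial: [p0]baab
Step 1: δ(p0, b) = (pR, a, R) → a[pR]aab

The machine reaches the reject state pR and halts.

After 1 step, the tape (ignoring leading/trailing blanks) is: aaab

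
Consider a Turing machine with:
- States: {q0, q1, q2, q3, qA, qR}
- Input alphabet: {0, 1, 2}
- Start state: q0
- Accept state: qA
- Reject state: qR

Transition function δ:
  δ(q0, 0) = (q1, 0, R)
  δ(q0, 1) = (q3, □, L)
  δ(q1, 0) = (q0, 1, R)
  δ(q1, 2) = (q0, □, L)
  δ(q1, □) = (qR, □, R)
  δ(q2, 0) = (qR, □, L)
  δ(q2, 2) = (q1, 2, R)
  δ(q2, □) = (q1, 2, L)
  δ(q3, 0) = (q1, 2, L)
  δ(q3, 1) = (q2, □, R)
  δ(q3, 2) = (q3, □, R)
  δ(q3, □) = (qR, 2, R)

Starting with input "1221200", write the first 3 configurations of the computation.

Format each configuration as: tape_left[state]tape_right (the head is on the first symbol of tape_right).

Transitions applied:
Step 1: δ(q0, 1) = (q3, □, L)
Step 2: δ(q3, □) = (qR, 2, R)

The first 3 configurations are:
[q0]1221200 ⊢ [q3]□□221200 ⊢ 2[qR]□221200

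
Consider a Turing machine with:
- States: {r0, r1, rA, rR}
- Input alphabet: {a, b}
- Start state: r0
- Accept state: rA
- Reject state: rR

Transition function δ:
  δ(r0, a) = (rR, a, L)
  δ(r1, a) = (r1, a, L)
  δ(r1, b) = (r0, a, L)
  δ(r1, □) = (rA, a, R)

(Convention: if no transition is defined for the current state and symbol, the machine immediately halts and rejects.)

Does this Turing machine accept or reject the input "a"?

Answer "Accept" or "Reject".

Execution trace:
Initial: [r0]a
Step 1: δ(r0, a) = (rR, a, L) → [rR]□a

The machine reaches the reject state rR and halts.

Answer: Reject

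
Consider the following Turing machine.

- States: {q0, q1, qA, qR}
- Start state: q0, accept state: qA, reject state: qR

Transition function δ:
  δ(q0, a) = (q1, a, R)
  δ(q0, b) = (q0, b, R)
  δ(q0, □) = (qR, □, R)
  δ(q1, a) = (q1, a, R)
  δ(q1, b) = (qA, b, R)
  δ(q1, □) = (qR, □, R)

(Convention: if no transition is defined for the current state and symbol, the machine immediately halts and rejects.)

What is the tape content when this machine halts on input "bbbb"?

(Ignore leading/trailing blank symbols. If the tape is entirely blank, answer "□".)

Execution trace:
Initial: [q0]bbbb
Step 1: δ(q0, b) = (q0, b, R) → b[q0]bbb
Step 2: δ(q0, b) = (q0, b, R) → bb[q0]bb
Step 3: δ(q0, b) = (q0, b, R) → bbb[q0]b
Step 4: δ(q0, b) = (q0, b, R) → bbbb[q0]□
Step 5: δ(q0, □) = (qR, □, R) → bbbb□[qR]□

The machine reaches the reject state qR and halts.

Final tape (ignoring leading/trailing blanks): bbbb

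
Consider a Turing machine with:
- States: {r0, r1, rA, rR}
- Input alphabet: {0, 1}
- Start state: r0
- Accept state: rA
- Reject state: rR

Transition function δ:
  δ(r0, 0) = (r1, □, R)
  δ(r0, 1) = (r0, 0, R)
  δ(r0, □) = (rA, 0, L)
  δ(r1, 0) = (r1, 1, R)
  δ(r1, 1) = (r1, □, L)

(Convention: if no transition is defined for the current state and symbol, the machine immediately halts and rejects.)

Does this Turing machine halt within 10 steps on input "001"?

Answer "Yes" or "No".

Execution trace:
Initial: [r0]001
Step 1: δ(r0, 0) = (r1, □, R) → □[r1]01
Step 2: δ(r1, 0) = (r1, 1, R) → □1[r1]1
Step 3: δ(r1, 1) = (r1, □, L) → □[r1]1□
Step 4: δ(r1, 1) = (r1, □, L) → [r1]□□□

No transition is defined for δ(r1, □). By convention the machine halts and rejects.
The machine halted after 4 steps (within the 10-step bound).

Answer: Yes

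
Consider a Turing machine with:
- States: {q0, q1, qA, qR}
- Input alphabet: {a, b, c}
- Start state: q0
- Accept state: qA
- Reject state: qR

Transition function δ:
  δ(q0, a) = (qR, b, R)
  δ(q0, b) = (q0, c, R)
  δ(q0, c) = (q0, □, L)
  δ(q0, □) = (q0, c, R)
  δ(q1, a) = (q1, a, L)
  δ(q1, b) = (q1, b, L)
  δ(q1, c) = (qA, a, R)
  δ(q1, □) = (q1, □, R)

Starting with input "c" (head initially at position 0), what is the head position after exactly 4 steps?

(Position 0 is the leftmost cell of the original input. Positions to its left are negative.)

Execution trace (head position shown):
Step 0: [q0]c  (head at position 0)
Step 1: move left → [q0]□□  (head at position -1)
Step 2: move right → c[q0]□  (head at position 0)
Step 3: move right → cc[q0]□  (head at position 1)
Step 4: move right → ccc[q0]□  (head at position 2)

After 4 steps, the head is at position 2.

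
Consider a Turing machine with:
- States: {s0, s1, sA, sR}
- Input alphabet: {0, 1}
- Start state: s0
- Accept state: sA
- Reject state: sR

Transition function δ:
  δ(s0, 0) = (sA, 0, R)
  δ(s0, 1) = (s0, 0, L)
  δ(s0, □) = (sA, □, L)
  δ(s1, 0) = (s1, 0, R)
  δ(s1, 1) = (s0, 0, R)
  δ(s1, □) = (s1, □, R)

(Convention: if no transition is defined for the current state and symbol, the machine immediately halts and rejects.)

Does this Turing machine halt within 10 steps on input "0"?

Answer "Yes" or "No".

Execution trace:
Initial: [s0]0
Step 1: δ(s0, 0) = (sA, 0, R) → 0[sA]□

The machine reaches the accept state sA and halts.
The machine halted after 1 step (within the 10-step bound).

Answer: Yes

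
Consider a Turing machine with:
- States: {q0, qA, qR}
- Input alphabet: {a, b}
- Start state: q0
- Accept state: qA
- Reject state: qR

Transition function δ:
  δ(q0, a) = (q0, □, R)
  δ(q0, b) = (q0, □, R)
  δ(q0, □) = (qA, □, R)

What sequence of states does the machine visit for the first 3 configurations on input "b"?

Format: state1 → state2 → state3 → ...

Execution trace:
Initial: [q0]b
Step 1: δ(q0, b) = (q0, □, R) → □[q0]□
Step 2: δ(q0, □) = (qA, □, R) → □□[qA]□

The machine reaches the accept state qA and halts.

State sequence: q0 → q0 → qA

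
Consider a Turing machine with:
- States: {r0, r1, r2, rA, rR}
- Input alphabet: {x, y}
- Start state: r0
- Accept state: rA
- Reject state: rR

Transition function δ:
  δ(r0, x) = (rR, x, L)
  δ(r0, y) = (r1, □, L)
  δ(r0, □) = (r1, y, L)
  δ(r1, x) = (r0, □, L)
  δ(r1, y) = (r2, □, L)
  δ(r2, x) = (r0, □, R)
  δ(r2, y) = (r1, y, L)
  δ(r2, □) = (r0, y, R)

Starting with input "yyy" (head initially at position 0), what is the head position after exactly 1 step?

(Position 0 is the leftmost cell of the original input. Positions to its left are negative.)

Execution trace (head position shown):
Step 0: [r0]yyy  (head at position 0)
Step 1: move left → [r1]□□yy  (head at position -1)

After 1 step, the head is at position -1.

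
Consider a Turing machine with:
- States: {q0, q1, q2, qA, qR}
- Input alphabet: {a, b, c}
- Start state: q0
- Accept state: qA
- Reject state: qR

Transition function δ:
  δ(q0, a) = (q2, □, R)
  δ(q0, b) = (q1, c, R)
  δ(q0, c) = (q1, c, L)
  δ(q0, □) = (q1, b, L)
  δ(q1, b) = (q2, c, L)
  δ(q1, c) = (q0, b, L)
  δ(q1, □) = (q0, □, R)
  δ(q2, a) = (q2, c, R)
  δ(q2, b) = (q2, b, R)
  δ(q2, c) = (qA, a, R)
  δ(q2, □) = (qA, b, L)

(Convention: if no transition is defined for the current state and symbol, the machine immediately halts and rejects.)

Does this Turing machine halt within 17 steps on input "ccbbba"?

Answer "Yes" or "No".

Execution trace:
Initial: [q0]ccbbba
Step 1: δ(q0, c) = (q1, c, L) → [q1]□ccbbba
Step 2: δ(q1, □) = (q0, □, R) → □[q0]ccbbba
Step 3: δ(q0, c) = (q1, c, L) → [q1]□ccbbba
Step 4: δ(q1, □) = (q0, □, R) → □[q0]ccbbba
Step 5: δ(q0, c) = (q1, c, L) → [q1]□ccbbba
Step 6: δ(q1, □) = (q0, □, R) → □[q0]ccbbba
Step 7: δ(q0, c) = (q1, c, L) → [q1]□ccbbba
Step 8: δ(q1, □) = (q0, □, R) → □[q0]ccbbba
Step 9: δ(q0, c) = (q1, c, L) → [q1]□ccbbba
Step 10: δ(q1, □) = (q0, □, R) → □[q0]ccbbba
Step 11: δ(q0, c) = (q1, c, L) → [q1]□ccbbba
Step 12: δ(q1, □) = (q0, □, R) → □[q0]ccbbba
Step 13: δ(q0, c) = (q1, c, L) → [q1]□ccbbba
Step 14: δ(q1, □) = (q0, □, R) → □[q0]ccbbba
Step 15: δ(q0, c) = (q1, c, L) → [q1]□ccbbba
Step 16: δ(q1, □) = (q0, □, R) → □[q0]ccbbba
Step 17: δ(q0, c) = (q1, c, L) → [q1]□ccbbba

The machine has not reached a halting state after 17 steps.
The machine did not halt within the 17-step bound.

Answer: No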